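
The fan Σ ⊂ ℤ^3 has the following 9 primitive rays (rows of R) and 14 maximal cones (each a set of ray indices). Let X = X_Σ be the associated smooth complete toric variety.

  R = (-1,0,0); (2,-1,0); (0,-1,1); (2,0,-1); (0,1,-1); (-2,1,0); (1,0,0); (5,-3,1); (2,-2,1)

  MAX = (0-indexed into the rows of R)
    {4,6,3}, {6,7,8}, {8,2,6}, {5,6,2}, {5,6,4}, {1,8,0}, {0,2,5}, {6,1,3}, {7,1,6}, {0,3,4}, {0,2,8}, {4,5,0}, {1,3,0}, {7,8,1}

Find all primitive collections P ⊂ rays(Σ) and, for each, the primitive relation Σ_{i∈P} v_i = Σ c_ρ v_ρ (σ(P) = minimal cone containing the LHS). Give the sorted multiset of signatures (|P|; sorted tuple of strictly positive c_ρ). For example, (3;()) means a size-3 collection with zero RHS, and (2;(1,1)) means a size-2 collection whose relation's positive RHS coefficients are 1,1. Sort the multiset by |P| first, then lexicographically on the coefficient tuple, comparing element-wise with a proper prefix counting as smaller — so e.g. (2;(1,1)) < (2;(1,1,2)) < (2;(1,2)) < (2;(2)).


|primitive collections| = 16. Relations:

  P={0,6}:  v_{0} + v_{6} = 0  so sig = (2;())
  P={1,5}:  v_{1} + v_{5} = 0  so sig = (2;())
  P={2,4}:  v_{2} + v_{4} = 0  so sig = (2;())
  P={1,2}:  v_{1} + v_{2} = v_{8}  so sig = (2;(1))
  P={1,4}:  v_{1} + v_{4} = v_{3}  so sig = (2;(1))
  P={2,3}:  v_{2} + v_{3} = v_{1}  so sig = (2;(1))
  P={3,5}:  v_{3} + v_{5} = v_{4}  so sig = (2;(1))
  P={4,8}:  v_{4} + v_{8} = v_{1}  so sig = (2;(1))
  P={5,8}:  v_{5} + v_{8} = v_{2}  so sig = (2;(1))
  P={0,7}:  v_{0} + v_{7} = v_{1} + v_{8}  so sig = (2;(1,1))
  P={5,7}:  v_{5} + v_{7} = v_{6} + v_{8}  so sig = (2;(1,1))
  P={2,7}:  v_{2} + v_{7} = v_{6} + 2·v_{8}  so sig = (2;(1,2))
  P={4,7}:  v_{4} + v_{7} = 2·v_{1} + v_{6}  so sig = (2;(1,2))
  P={3,7}:  v_{3} + v_{7} = 3·v_{1} + v_{6}  so sig = (2;(1,3))
  P={3,8}:  v_{3} + v_{8} = 2·v_{1}  so sig = (2;(2))
  P={1,6,8}:  v_{1} + v_{6} + v_{8} = v_{7}  so sig = (3;(1))

so the primitive-relation signature multiset is
{ (2;()) ×3,  (2;(1)) ×6,  (2;(1,1)) ×2,  (2;(1,2)) ×2,  (2;(1,3)),  (2;(2)),  (3;(1)) }


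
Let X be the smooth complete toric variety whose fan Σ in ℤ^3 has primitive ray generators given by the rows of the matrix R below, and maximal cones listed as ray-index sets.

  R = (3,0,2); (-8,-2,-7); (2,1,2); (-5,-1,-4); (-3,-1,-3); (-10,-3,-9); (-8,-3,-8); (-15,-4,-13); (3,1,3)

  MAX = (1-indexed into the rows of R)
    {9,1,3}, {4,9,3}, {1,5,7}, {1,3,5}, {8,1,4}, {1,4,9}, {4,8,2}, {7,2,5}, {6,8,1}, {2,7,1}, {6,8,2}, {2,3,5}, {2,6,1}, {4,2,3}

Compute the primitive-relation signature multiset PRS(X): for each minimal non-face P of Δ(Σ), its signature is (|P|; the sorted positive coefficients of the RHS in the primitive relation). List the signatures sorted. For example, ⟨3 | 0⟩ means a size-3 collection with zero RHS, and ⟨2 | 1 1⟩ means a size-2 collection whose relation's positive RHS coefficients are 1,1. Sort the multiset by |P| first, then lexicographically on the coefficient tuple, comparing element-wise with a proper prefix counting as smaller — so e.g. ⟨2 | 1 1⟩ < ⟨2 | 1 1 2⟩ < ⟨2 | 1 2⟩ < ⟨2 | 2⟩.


20 minimal non-faces of Δ(Σ) (on 9 rays):

  • {5,9}:  v_{5} + v_{9} = 0  ⟹  sig = ⟨2 | 0⟩
  • {2,9}:  v_{2} + v_{9} = v_{4}  ⟹  sig = ⟨2 | 1⟩
  • {3,6}:  v_{3} + v_{6} = v_{2}  ⟹  sig = ⟨2 | 1⟩
  • {4,5}:  v_{4} + v_{5} = v_{2}  ⟹  sig = ⟨2 | 1⟩
  • {4,6}:  v_{4} + v_{6} = v_{8}  ⟹  sig = ⟨2 | 1⟩
  • {3,8}:  v_{3} + v_{8} = v_{2} + v_{4}  ⟹  sig = ⟨2 | 1 1⟩
  • {5,8}:  v_{5} + v_{8} = v_{2} + v_{6}  ⟹  sig = ⟨2 | 1 1⟩
  • {7,9}:  v_{7} + v_{9} = v_{1} + v_{2}  ⟹  sig = ⟨2 | 1 1⟩
  • {7,8}:  v_{7} + v_{8} = v_{1} + 2·v_{2} + v_{6}  ⟹  sig = ⟨2 | 1 1 2⟩
  • {4,7}:  v_{4} + v_{7} = v_{1} + 2·v_{2}  ⟹  sig = ⟨2 | 1 2⟩
  • {5,6}:  v_{5} + v_{6} = v_{1} + 2·v_{2}  ⟹  sig = ⟨2 | 1 2⟩
  • {6,9}:  v_{6} + v_{9} = v_{1} + 2·v_{4}  ⟹  sig = ⟨2 | 1 2⟩
  • {8,9}:  v_{8} + v_{9} = v_{1} + 3·v_{4}  ⟹  sig = ⟨2 | 1 3⟩
  • {3,7}:  v_{3} + v_{7} = 2·v_{5}  ⟹  sig = ⟨2 | 2⟩
  • {6,7}:  v_{6} + v_{7} = 2·v_{1} + 3·v_{2}  ⟹  sig = ⟨2 | 2 3⟩
  • {1,3,4}:  v_{1} + v_{3} + v_{4} = 0  ⟹  sig = ⟨3 | 0⟩
  • {1,2,3}:  v_{1} + v_{2} + v_{3} = v_{5}  ⟹  sig = ⟨3 | 1⟩
  • {1,2,4}:  v_{1} + v_{2} + v_{4} = v_{6}  ⟹  sig = ⟨3 | 1⟩
  • {1,2,5}:  v_{1} + v_{2} + v_{5} = v_{7}  ⟹  sig = ⟨3 | 1⟩
  • {1,2,8}:  v_{1} + v_{2} + v_{8} = 2·v_{6}  ⟹  sig = ⟨3 | 2⟩

so the primitive-relation signature multiset is
    |P|=2: 15 collections, coeffs (), (1), (1), (1), (1), (1,1), (1,1), (1,1), (1,1,2), (1,2), (1,2), (1,2), (1,3), (2), (2,3)
    |P|=3: 5 collections, coeffs (), (1), (1), (1), (2)


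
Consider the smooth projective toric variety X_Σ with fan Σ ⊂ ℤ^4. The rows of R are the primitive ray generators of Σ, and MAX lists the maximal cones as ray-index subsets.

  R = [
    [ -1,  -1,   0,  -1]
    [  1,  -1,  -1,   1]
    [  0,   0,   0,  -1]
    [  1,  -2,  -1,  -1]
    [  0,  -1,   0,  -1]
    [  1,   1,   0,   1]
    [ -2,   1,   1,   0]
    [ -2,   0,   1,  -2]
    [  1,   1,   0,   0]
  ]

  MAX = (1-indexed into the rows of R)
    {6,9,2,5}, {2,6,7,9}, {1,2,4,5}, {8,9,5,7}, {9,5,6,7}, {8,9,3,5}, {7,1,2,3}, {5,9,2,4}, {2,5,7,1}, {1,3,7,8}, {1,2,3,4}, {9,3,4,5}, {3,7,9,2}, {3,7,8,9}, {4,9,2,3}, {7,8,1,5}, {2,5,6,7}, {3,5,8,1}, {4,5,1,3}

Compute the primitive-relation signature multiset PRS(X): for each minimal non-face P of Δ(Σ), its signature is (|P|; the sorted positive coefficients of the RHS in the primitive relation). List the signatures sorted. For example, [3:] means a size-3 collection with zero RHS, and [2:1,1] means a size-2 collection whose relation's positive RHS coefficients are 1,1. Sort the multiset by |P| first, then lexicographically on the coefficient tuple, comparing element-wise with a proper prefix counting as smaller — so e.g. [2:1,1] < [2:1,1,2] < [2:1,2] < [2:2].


11 collections generate NE(X_Σ); each relation:

  • {1,6}:  v_{1} + v_{6} = 0  so sig = [2:]
  • {1,9}:  v_{1} + v_{9} = v_{3}  so sig = [2:1]
  • {2,8}:  v_{2} + v_{8} = v_{1}  so sig = [2:1]
  • {3,6}:  v_{3} + v_{6} = v_{9}  so sig = [2:1]
  • {4,7}:  v_{4} + v_{7} = v_{1}  so sig = [2:1]
  • {4,6}:  v_{4} + v_{6} = v_{2} + v_{5} + v_{9}  so sig = [2:1,1,1]
  • {4,8}:  v_{4} + v_{8} = v_{1} + v_{3} + v_{5}  so sig = [2:1,1,1]
  • {6,8}:  v_{6} + v_{8} = v_{5} + v_{7} + v_{9}  so sig = [2:1,1,1]
  • {2,3,5}:  v_{2} + v_{3} + v_{5} = v_{4}  so sig = [3:1]
  • {3,5,7}:  v_{3} + v_{5} + v_{7} = v_{8}  so sig = [3:1]
  • {2,5,7,9}:  v_{2} + v_{5} + v_{7} + v_{9} = 0  so sig = [4:]

Signatures (|P|; sorted positive RHS coefficients), sorted:
{ [2:],  [2:1] ×4,  [2:1,1,1] ×3,  [3:1] ×2,  [4:] }


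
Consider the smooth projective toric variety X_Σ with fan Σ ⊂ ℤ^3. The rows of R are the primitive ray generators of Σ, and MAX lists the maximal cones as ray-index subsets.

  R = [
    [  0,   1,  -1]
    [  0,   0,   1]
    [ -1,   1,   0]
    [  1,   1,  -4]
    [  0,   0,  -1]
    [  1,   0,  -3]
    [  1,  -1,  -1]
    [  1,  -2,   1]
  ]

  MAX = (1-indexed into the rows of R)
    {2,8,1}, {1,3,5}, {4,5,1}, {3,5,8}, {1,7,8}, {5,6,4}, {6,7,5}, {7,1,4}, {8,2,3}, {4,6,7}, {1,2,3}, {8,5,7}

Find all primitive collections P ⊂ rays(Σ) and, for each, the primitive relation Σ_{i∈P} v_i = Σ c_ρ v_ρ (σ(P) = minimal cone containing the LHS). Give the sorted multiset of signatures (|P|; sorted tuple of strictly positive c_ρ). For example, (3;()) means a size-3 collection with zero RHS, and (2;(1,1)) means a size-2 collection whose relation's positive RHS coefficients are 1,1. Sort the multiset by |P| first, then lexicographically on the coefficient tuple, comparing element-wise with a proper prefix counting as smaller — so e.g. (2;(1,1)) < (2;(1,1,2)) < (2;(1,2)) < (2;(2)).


Primitive collections (14):

  {2,5}:  v_{2} + v_{5} = 0  so sig = (2;())
  {1,6}:  v_{1} + v_{6} = v_{4}  so sig = (2;(1))
  {3,7}:  v_{3} + v_{7} = v_{5}  so sig = (2;(1))
  {2,6}:  v_{2} + v_{6} = v_{1} + v_{7}  so sig = (2;(1,1))
  {2,7}:  v_{2} + v_{7} = v_{1} + v_{8}  so sig = (2;(1,1))
  {2,4}:  v_{2} + v_{4} = 2·v_{1} + v_{7}  so sig = (2;(1,2))
  {3,6}:  v_{3} + v_{6} = v_{1} + 2·v_{5}  so sig = (2;(1,2))
  {4,8}:  v_{4} + v_{8} = v_{1} + 2·v_{7}  so sig = (2;(1,2))
  {6,8}:  v_{6} + v_{8} = 2·v_{7}  so sig = (2;(2))
  {3,4}:  v_{3} + v_{4} = 2·v_{1} + 2·v_{5}  so sig = (2;(2,2))
  {1,3,8}:  v_{1} + v_{3} + v_{8} = 0  so sig = (3;())
  {1,5,7}:  v_{1} + v_{5} + v_{7} = v_{6}  so sig = (3;(1))
  {1,5,8}:  v_{1} + v_{5} + v_{8} = v_{7}  so sig = (3;(1))
  {4,5,7}:  v_{4} + v_{5} + v_{7} = 2·v_{6}  so sig = (3;(2))

Hence PRS(X_Σ) =
    |P|=2: 10 collections, coeffs (), (1), (1), (1,1), (1,1), (1,2), (1,2), (1,2), (2), (2,2)
    |P|=3: 4 collections, coeffs (), (1), (1), (2)


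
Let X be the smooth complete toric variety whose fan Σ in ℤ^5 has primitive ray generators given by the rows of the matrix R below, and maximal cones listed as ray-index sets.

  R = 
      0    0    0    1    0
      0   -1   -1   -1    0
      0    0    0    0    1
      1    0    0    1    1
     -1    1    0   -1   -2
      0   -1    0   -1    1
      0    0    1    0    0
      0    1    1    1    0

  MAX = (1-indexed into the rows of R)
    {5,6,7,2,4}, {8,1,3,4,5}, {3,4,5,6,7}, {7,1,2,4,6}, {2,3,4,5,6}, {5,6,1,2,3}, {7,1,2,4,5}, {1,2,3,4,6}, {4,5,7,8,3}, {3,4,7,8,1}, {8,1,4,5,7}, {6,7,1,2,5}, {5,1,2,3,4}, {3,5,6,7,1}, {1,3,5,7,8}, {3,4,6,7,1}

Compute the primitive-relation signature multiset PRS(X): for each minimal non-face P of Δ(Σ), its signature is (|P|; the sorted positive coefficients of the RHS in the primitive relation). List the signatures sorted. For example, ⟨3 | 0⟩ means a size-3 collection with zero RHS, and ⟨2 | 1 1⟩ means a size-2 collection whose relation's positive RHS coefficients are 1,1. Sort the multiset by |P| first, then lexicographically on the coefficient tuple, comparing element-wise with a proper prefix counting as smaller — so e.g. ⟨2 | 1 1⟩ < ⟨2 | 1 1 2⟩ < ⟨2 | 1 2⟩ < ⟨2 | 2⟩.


Minimal non-faces — 5 found among 8 rays, 16 max cones:

  • {2,8}:  v_{2} + v_{8} = 0 — sig = ⟨2 | 0⟩
  • {6,8}:  v_{6} + v_{8} = v_{3} + v_{7} — sig = ⟨2 | 1 1⟩
  • {2,3,7}:  v_{2} + v_{3} + v_{7} = v_{6} — sig = ⟨3 | 1⟩
  • {1,4,5,6}:  v_{1} + v_{4} + v_{5} + v_{6} = 0 — sig = ⟨4 | 0⟩
  • {1,3,4,5,7}:  v_{1} + v_{3} + v_{4} + v_{5} + v_{7} = v_{8} — sig = ⟨5 | 1⟩

Sorted signature multiset PRS(X):
    |P|=2: 2 collections, coeffs (), (1,1)
    |P|=3: 1 collection, coeffs (1)
    |P|=4: 1 collection, coeffs ()
    |P|=5: 1 collection, coeffs (1)


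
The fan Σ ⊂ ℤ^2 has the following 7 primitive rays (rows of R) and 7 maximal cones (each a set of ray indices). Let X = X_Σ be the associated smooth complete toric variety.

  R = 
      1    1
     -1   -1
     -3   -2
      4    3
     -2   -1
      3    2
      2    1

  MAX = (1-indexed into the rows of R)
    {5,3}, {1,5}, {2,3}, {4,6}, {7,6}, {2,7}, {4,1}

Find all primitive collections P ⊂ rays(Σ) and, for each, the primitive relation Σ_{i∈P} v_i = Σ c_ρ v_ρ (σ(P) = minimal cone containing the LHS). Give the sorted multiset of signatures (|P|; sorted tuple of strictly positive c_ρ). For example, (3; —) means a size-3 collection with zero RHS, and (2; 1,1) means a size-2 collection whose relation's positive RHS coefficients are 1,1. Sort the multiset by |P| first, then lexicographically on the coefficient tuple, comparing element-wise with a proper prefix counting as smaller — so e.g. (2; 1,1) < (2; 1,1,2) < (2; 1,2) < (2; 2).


Primitive collections (14):

  P={1,2}:  v_{1} + v_{2} = 0  ⇒ sig = (2; —)
  P={3,6}:  v_{3} + v_{6} = 0  ⇒ sig = (2; —)
  P={5,7}:  v_{5} + v_{7} = 0  ⇒ sig = (2; —)
  P={1,3}:  v_{1} + v_{3} = v_{5}  ⇒ sig = (2; 1)
  P={1,6}:  v_{1} + v_{6} = v_{4}  ⇒ sig = (2; 1)
  P={1,7}:  v_{1} + v_{7} = v_{6}  ⇒ sig = (2; 1)
  P={2,4}:  v_{2} + v_{4} = v_{6}  ⇒ sig = (2; 1)
  P={2,5}:  v_{2} + v_{5} = v_{3}  ⇒ sig = (2; 1)
  P={2,6}:  v_{2} + v_{6} = v_{7}  ⇒ sig = (2; 1)
  P={3,4}:  v_{3} + v_{4} = v_{1}  ⇒ sig = (2; 1)
  P={3,7}:  v_{3} + v_{7} = v_{2}  ⇒ sig = (2; 1)
  P={5,6}:  v_{5} + v_{6} = v_{1}  ⇒ sig = (2; 1)
  P={4,5}:  v_{4} + v_{5} = 2·v_{1}  ⇒ sig = (2; 2)
  P={4,7}:  v_{4} + v_{7} = 2·v_{6}  ⇒ sig = (2; 2)

Signatures (|P|; sorted positive RHS coefficients), sorted:
    |P|=2: 14 collections, coeffs (), (), (), (1), (1), (1), (1), (1), (1), (1), (1), (1), (2), (2)


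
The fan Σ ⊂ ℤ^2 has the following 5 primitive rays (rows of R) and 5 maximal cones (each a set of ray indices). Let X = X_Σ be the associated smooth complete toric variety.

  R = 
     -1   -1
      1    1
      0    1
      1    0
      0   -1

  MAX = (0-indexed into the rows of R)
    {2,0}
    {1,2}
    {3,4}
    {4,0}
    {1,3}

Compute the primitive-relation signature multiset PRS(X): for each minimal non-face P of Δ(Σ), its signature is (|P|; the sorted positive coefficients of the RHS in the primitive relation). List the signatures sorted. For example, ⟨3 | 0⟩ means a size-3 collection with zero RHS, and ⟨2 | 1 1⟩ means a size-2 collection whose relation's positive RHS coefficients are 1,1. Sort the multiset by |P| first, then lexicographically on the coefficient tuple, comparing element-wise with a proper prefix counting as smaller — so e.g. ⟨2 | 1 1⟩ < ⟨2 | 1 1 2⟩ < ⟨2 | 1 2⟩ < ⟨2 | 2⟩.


5 collections generate NE(X_Σ); each relation:

  P={0,1}:  v_{0} + v_{1} = 0 ; sig = ⟨2 | 0⟩
  P={2,4}:  v_{2} + v_{4} = 0 ; sig = ⟨2 | 0⟩
  P={0,3}:  v_{0} + v_{3} = v_{4} ; sig = ⟨2 | 1⟩
  P={1,4}:  v_{1} + v_{4} = v_{3} ; sig = ⟨2 | 1⟩
  P={2,3}:  v_{2} + v_{3} = v_{1} ; sig = ⟨2 | 1⟩

Hence PRS(X_Σ) =
{ ⟨2 | 0⟩ ×2,  ⟨2 | 1⟩ ×3 }


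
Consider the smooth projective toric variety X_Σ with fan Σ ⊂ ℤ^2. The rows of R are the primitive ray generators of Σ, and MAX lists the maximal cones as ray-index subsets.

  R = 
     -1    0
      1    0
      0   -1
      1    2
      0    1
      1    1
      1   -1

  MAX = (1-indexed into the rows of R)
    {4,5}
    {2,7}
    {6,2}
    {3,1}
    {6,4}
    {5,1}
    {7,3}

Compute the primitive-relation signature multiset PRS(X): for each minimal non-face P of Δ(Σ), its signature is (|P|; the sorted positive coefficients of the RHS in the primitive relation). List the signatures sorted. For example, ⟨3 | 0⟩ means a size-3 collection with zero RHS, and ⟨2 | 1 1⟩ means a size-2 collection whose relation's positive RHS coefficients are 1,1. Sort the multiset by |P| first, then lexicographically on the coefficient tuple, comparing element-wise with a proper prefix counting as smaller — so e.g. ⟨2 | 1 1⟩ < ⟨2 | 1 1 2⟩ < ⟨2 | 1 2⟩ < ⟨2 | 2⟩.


The 14 primitive collections of Σ (r=7, n=2):

  • {1,2}:  v_{1} + v_{2} = 0  so sig = ⟨2 | 0⟩
  • {3,5}:  v_{3} + v_{5} = 0  so sig = ⟨2 | 0⟩
  • {1,6}:  v_{1} + v_{6} = v_{5}  so sig = ⟨2 | 1⟩
  • {1,7}:  v_{1} + v_{7} = v_{3}  so sig = ⟨2 | 1⟩
  • {2,3}:  v_{2} + v_{3} = v_{7}  so sig = ⟨2 | 1⟩
  • {2,5}:  v_{2} + v_{5} = v_{6}  so sig = ⟨2 | 1⟩
  • {3,4}:  v_{3} + v_{4} = v_{6}  so sig = ⟨2 | 1⟩
  • {3,6}:  v_{3} + v_{6} = v_{2}  so sig = ⟨2 | 1⟩
  • {5,6}:  v_{5} + v_{6} = v_{4}  so sig = ⟨2 | 1⟩
  • {5,7}:  v_{5} + v_{7} = v_{2}  so sig = ⟨2 | 1⟩
  • {4,7}:  v_{4} + v_{7} = v_{2} + v_{6}  so sig = ⟨2 | 1 1⟩
  • {1,4}:  v_{1} + v_{4} = 2·v_{5}  so sig = ⟨2 | 2⟩
  • {2,4}:  v_{2} + v_{4} = 2·v_{6}  so sig = ⟨2 | 2⟩
  • {6,7}:  v_{6} + v_{7} = 2·v_{2}  so sig = ⟨2 | 2⟩

Signatures (|P|; sorted positive RHS coefficients), sorted:
[⟨2 | 0⟩, ⟨2 | 0⟩, ⟨2 | 1⟩, ⟨2 | 1⟩, ⟨2 | 1⟩, ⟨2 | 1⟩, ⟨2 | 1⟩, ⟨2 | 1⟩, ⟨2 | 1⟩, ⟨2 | 1⟩, ⟨2 | 1 1⟩, ⟨2 | 2⟩, ⟨2 | 2⟩, ⟨2 | 2⟩]


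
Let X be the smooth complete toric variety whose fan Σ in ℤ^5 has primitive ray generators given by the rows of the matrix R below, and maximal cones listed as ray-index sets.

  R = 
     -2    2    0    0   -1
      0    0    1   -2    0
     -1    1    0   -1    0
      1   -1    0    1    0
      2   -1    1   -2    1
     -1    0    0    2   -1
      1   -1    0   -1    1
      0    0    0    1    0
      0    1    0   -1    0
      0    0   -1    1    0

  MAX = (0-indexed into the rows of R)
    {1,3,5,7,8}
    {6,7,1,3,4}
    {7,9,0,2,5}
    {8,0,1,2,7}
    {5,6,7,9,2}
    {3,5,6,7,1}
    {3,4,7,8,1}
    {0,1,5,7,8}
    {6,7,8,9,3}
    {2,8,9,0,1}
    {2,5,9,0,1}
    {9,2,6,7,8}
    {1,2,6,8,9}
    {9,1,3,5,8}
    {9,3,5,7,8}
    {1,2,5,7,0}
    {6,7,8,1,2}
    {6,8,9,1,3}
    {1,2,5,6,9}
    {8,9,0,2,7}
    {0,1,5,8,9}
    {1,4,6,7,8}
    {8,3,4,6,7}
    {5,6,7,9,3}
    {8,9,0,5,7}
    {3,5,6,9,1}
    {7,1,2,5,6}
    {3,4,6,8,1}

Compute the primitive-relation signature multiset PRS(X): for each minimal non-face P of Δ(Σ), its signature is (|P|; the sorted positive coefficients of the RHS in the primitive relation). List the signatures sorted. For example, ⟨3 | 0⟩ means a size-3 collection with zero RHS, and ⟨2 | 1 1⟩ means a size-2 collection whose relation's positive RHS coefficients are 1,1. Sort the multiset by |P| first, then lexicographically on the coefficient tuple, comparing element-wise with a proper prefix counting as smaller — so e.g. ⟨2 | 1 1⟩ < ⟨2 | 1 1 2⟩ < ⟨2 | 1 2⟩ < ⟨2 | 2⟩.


Δ(Σ) — 10 vertices, 11 min non-faces:

  P={2,3}:  v_{2} + v_{3} = 0  ⟹  sig = ⟨2 | 0⟩
  P={0,6}:  v_{0} + v_{6} = v_{2}  ⟹  sig = ⟨2 | 1⟩
  P={0,3}:  v_{0} + v_{3} = v_{5} + v_{8}  ⟹  sig = ⟨2 | 1 1⟩
  P={0,4}:  v_{0} + v_{4} = v_{1} + v_{7} + v_{8}  ⟹  sig = ⟨2 | 1 1 1⟩
  P={4,5}:  v_{4} + v_{5} = v_{1} + v_{3} + v_{7}  ⟹  sig = ⟨2 | 1 1 1⟩
  P={4,9}:  v_{4} + v_{9} = v_{3} + v_{6} + v_{8}  ⟹  sig = ⟨2 | 1 1 1⟩
  P={2,4}:  v_{2} + v_{4} = v_{1} + v_{6} + v_{7} + v_{8}  ⟹  sig = ⟨2 | 1 1 1 1⟩
  P={1,7,9}:  v_{1} + v_{7} + v_{9} = 0  ⟹  sig = ⟨3 | 0⟩
  P={5,6,8}:  v_{5} + v_{6} + v_{8} = 0  ⟹  sig = ⟨3 | 0⟩
  P={2,5,8}:  v_{2} + v_{5} + v_{8} = v_{0}  ⟹  sig = ⟨3 | 1⟩
  P={1,3,6,7,8}:  v_{1} + v_{3} + v_{6} + v_{7} + v_{8} = v_{4}  ⟹  sig = ⟨5 | 1⟩

Signatures (|P|; sorted positive RHS coefficients), sorted:
    ⟨2 | 0⟩
    ⟨2 | 1⟩
    ⟨2 | 1 1⟩
    ⟨2 | 1 1 1⟩
    ⟨2 | 1 1 1⟩
    ⟨2 | 1 1 1⟩
    ⟨2 | 1 1 1 1⟩
    ⟨3 | 0⟩
    ⟨3 | 0⟩
    ⟨3 | 1⟩
    ⟨5 | 1⟩


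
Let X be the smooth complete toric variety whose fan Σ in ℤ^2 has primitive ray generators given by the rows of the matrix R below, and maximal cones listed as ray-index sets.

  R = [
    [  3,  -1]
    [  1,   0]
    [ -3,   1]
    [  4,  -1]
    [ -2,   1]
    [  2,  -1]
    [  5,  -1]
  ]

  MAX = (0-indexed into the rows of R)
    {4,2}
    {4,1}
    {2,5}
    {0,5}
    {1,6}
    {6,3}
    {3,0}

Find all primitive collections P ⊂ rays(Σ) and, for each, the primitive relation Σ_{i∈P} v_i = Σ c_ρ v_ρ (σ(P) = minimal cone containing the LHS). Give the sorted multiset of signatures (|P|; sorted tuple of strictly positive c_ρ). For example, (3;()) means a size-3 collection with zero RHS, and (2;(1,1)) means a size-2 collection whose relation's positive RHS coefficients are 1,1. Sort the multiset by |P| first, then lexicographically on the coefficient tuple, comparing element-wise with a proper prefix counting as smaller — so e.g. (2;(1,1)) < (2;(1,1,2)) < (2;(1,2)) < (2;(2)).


|primitive collections| = 14. Relations:

  P = {0,2}:  v_{0} + v_{2} = 0  so sig = (2;())
  P = {4,5}:  v_{4} + v_{5} = 0  so sig = (2;())
  P = {0,1}:  v_{0} + v_{1} = v_{3}  so sig = (2;(1))
  P = {0,4}:  v_{0} + v_{4} = v_{1}  so sig = (2;(1))
  P = {1,2}:  v_{1} + v_{2} = v_{4}  so sig = (2;(1))
  P = {1,3}:  v_{1} + v_{3} = v_{6}  so sig = (2;(1))
  P = {1,5}:  v_{1} + v_{5} = v_{0}  so sig = (2;(1))
  P = {2,3}:  v_{2} + v_{3} = v_{1}  so sig = (2;(1))
  P = {5,6}:  v_{5} + v_{6} = v_{0} + v_{3}  so sig = (2;(1,1))
  P = {0,6}:  v_{0} + v_{6} = 2·v_{3}  so sig = (2;(2))
  P = {2,6}:  v_{2} + v_{6} = 2·v_{1}  so sig = (2;(2))
  P = {3,4}:  v_{3} + v_{4} = 2·v_{1}  so sig = (2;(2))
  P = {3,5}:  v_{3} + v_{5} = 2·v_{0}  so sig = (2;(2))
  P = {4,6}:  v_{4} + v_{6} = 3·v_{1}  so sig = (2;(3))

Sorted signature multiset PRS(X):
[(2;()), (2;()), (2;(1)), (2;(1)), (2;(1)), (2;(1)), (2;(1)), (2;(1)), (2;(1,1)), (2;(2)), (2;(2)), (2;(2)), (2;(2)), (2;(3))]


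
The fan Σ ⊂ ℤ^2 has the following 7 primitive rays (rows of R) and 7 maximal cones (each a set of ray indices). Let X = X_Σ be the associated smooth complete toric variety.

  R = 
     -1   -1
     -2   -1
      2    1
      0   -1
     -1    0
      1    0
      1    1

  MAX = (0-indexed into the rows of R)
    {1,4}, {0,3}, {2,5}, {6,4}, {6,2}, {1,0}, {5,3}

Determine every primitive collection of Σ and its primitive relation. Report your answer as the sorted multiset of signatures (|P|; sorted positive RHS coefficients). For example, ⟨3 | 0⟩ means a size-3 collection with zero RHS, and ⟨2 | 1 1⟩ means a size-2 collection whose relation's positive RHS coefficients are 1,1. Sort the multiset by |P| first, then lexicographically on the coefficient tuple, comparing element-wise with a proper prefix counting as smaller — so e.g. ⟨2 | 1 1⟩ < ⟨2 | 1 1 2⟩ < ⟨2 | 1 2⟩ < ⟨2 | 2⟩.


Σ has 14 primitive collections:

  P = {0,6}:  v_{0} + v_{6} = 0  ⟹  sig = ⟨2 | 0⟩
  P = {1,2}:  v_{1} + v_{2} = 0  ⟹  sig = ⟨2 | 0⟩
  P = {4,5}:  v_{4} + v_{5} = 0  ⟹  sig = ⟨2 | 0⟩
  P = {0,2}:  v_{0} + v_{2} = v_{5}  ⟹  sig = ⟨2 | 1⟩
  P = {0,4}:  v_{0} + v_{4} = v_{1}  ⟹  sig = ⟨2 | 1⟩
  P = {0,5}:  v_{0} + v_{5} = v_{3}  ⟹  sig = ⟨2 | 1⟩
  P = {1,5}:  v_{1} + v_{5} = v_{0}  ⟹  sig = ⟨2 | 1⟩
  P = {1,6}:  v_{1} + v_{6} = v_{4}  ⟹  sig = ⟨2 | 1⟩
  P = {2,4}:  v_{2} + v_{4} = v_{6}  ⟹  sig = ⟨2 | 1⟩
  P = {3,4}:  v_{3} + v_{4} = v_{0}  ⟹  sig = ⟨2 | 1⟩
  P = {3,6}:  v_{3} + v_{6} = v_{5}  ⟹  sig = ⟨2 | 1⟩
  P = {5,6}:  v_{5} + v_{6} = v_{2}  ⟹  sig = ⟨2 | 1⟩
  P = {1,3}:  v_{1} + v_{3} = 2·v_{0}  ⟹  sig = ⟨2 | 2⟩
  P = {2,3}:  v_{2} + v_{3} = 2·v_{5}  ⟹  sig = ⟨2 | 2⟩

Hence PRS(X_Σ) =
{ ⟨2 | 0⟩ ×3,  ⟨2 | 1⟩ ×9,  ⟨2 | 2⟩ ×2 }


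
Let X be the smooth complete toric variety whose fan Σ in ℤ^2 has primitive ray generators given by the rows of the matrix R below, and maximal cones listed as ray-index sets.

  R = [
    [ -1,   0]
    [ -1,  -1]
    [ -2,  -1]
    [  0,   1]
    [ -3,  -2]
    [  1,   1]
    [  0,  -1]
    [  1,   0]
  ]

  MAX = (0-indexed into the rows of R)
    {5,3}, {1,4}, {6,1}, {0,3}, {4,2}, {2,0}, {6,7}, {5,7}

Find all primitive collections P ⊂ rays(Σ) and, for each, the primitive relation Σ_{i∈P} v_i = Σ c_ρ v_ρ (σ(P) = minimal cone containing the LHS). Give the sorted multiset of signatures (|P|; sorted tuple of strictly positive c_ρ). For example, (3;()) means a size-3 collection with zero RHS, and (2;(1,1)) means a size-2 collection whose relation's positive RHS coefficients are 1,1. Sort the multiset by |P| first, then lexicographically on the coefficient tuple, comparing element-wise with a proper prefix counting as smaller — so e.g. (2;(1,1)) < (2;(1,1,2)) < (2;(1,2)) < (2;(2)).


|primitive collections| = 20. Relations:

  P={0,7}:  v_{0} + v_{7} = 0  →  sig = (2;())
  P={1,5}:  v_{1} + v_{5} = 0  →  sig = (2;())
  P={3,6}:  v_{3} + v_{6} = 0  →  sig = (2;())
  P={0,1}:  v_{0} + v_{1} = v_{2}  →  sig = (2;(1))
  P={0,5}:  v_{0} + v_{5} = v_{3}  →  sig = (2;(1))
  P={0,6}:  v_{0} + v_{6} = v_{1}  →  sig = (2;(1))
  P={1,2}:  v_{1} + v_{2} = v_{4}  →  sig = (2;(1))
  P={1,3}:  v_{1} + v_{3} = v_{0}  →  sig = (2;(1))
  P={1,7}:  v_{1} + v_{7} = v_{6}  →  sig = (2;(1))
  P={2,5}:  v_{2} + v_{5} = v_{0}  →  sig = (2;(1))
  P={2,7}:  v_{2} + v_{7} = v_{1}  →  sig = (2;(1))
  P={3,7}:  v_{3} + v_{7} = v_{5}  →  sig = (2;(1))
  P={4,5}:  v_{4} + v_{5} = v_{2}  →  sig = (2;(1))
  P={5,6}:  v_{5} + v_{6} = v_{7}  →  sig = (2;(1))
  P={3,4}:  v_{3} + v_{4} = v_{0} + v_{2}  →  sig = (2;(1,1))
  P={0,4}:  v_{0} + v_{4} = 2·v_{2}  →  sig = (2;(2))
  P={2,3}:  v_{2} + v_{3} = 2·v_{0}  →  sig = (2;(2))
  P={2,6}:  v_{2} + v_{6} = 2·v_{1}  →  sig = (2;(2))
  P={4,7}:  v_{4} + v_{7} = 2·v_{1}  →  sig = (2;(2))
  P={4,6}:  v_{4} + v_{6} = 3·v_{1}  →  sig = (2;(3))

Sorted signature multiset PRS(X):
[(2;()), (2;()), (2;()), (2;(1)), (2;(1)), (2;(1)), (2;(1)), (2;(1)), (2;(1)), (2;(1)), (2;(1)), (2;(1)), (2;(1)), (2;(1)), (2;(1,1)), (2;(2)), (2;(2)), (2;(2)), (2;(2)), (2;(3))]


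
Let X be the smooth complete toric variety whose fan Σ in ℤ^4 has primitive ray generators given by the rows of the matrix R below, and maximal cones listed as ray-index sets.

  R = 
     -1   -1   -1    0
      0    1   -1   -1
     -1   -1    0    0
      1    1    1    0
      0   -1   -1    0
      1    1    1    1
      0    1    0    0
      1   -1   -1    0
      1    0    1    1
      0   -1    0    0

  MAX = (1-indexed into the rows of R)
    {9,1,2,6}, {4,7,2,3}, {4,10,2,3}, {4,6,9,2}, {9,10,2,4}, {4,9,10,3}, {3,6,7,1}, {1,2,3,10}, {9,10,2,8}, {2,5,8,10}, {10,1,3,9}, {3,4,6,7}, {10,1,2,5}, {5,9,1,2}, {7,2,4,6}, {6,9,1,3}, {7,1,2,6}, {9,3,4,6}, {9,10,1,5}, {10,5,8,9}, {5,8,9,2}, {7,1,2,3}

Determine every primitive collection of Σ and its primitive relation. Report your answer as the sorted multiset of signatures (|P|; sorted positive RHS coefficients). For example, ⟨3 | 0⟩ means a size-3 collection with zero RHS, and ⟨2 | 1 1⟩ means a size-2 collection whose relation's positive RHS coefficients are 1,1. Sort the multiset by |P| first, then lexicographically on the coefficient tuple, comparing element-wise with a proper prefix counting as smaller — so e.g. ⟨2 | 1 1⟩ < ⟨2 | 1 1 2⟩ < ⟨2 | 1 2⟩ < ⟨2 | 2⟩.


Primitive collections (17):

  {1,4}:  v_{1} + v_{4} = 0 — sig = ⟨2 | 0⟩
  {7,10}:  v_{7} + v_{10} = 0 — sig = ⟨2 | 0⟩
  {6,10}:  v_{6} + v_{10} = v_{9} — sig = ⟨2 | 1⟩
  {7,9}:  v_{7} + v_{9} = v_{6} — sig = ⟨2 | 1⟩
  {3,5}:  v_{3} + v_{5} = v_{1} + v_{10} — sig = ⟨2 | 1 1⟩
  {3,8}:  v_{3} + v_{8} = v_{5} + v_{10} — sig = ⟨2 | 1 1⟩
  {4,5}:  v_{4} + v_{5} = v_{2} + v_{9} + v_{10} — sig = ⟨2 | 1 1 1⟩
  {5,7}:  v_{5} + v_{7} = v_{1} + v_{2} + v_{9} — sig = ⟨2 | 1 1 1⟩
  {7,8}:  v_{7} + v_{8} = v_{2} + v_{5} + v_{9} — sig = ⟨2 | 1 1 1⟩
  {5,6}:  v_{5} + v_{6} = v_{1} + v_{2} + 2·v_{9} — sig = ⟨2 | 1 1 2⟩
  {6,8}:  v_{6} + v_{8} = v_{2} + v_{5} + 2·v_{9} — sig = ⟨2 | 1 1 2⟩
  {1,8}:  v_{1} + v_{8} = 2·v_{5} — sig = ⟨2 | 2⟩
  {4,8}:  v_{4} + v_{8} = 2·v_{2} + 2·v_{9} + 2·v_{10} — sig = ⟨2 | 2 2 2⟩
  {2,3,9}:  v_{2} + v_{3} + v_{9} = 0 — sig = ⟨3 | 0⟩
  {2,3,6}:  v_{2} + v_{3} + v_{6} = v_{7} — sig = ⟨3 | 1⟩
  {1,2,9,10}:  v_{1} + v_{2} + v_{9} + v_{10} = v_{5} — sig = ⟨4 | 1⟩
  {2,5,9,10}:  v_{2} + v_{5} + v_{9} + v_{10} = v_{8} — sig = ⟨4 | 1⟩

Hence PRS(X_Σ) =
    ⟨2 | 0⟩
    ⟨2 | 0⟩
    ⟨2 | 1⟩
    ⟨2 | 1⟩
    ⟨2 | 1 1⟩
    ⟨2 | 1 1⟩
    ⟨2 | 1 1 1⟩
    ⟨2 | 1 1 1⟩
    ⟨2 | 1 1 1⟩
    ⟨2 | 1 1 2⟩
    ⟨2 | 1 1 2⟩
    ⟨2 | 2⟩
    ⟨2 | 2 2 2⟩
    ⟨3 | 0⟩
    ⟨3 | 1⟩
    ⟨4 | 1⟩
    ⟨4 | 1⟩


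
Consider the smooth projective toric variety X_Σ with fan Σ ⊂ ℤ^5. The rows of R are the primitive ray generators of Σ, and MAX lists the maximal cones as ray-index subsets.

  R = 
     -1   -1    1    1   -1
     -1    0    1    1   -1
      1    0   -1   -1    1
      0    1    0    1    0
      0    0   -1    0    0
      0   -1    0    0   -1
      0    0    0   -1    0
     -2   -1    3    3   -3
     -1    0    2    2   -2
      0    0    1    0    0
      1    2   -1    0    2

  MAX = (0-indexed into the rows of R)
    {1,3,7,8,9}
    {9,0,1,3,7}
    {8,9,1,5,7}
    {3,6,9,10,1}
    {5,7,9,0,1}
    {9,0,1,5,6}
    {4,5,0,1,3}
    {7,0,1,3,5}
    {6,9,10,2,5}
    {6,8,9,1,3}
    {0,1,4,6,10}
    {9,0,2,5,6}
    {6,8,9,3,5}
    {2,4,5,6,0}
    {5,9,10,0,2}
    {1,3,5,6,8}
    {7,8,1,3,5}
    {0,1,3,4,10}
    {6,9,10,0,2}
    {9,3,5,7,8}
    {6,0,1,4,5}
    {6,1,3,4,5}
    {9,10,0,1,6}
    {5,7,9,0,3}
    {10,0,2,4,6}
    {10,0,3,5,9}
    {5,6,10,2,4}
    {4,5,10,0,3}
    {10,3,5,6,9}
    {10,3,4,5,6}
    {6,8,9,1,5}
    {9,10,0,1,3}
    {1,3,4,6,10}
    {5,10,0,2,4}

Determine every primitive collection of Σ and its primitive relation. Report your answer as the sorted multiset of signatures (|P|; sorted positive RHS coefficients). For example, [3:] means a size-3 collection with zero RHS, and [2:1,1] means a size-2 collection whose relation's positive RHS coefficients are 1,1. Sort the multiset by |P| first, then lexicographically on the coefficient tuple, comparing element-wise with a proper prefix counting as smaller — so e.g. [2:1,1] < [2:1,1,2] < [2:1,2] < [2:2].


Σ has 15 primitive collections:

  P = {1,2}:  v_{1} + v_{2} = 0  ⇒ sig = [2:]
  P = {4,9}:  v_{4} + v_{9} = 0  ⇒ sig = [2:]
  P = {0,8}:  v_{0} + v_{8} = v_{7}  ⇒ sig = [2:1]
  P = {2,3}:  v_{2} + v_{3} = v_{5} + v_{10}  ⇒ sig = [2:1,1]
  P = {2,8}:  v_{2} + v_{8} = v_{3} + v_{5} + v_{9}  ⇒ sig = [2:1,1,1]
  P = {4,8}:  v_{4} + v_{8} = v_{1} + v_{3} + v_{5}  ⇒ sig = [2:1,1,1]
  P = {2,7}:  v_{2} + v_{7} = v_{0} + v_{3} + v_{5} + v_{9}  ⇒ sig = [2:1,1,1,1]
  P = {4,7}:  v_{4} + v_{7} = v_{0} + v_{1} + v_{3} + v_{5}  ⇒ sig = [2:1,1,1,1]
  P = {6,7}:  v_{6} + v_{7} = 2·v_{1} + v_{5} + v_{9}  ⇒ sig = [2:1,1,2]
  P = {7,10}:  v_{7} + v_{10} = v_{0} + 2·v_{3} + v_{9}  ⇒ sig = [2:1,1,2]
  P = {8,10}:  v_{8} + v_{10} = 2·v_{3} + v_{9}  ⇒ sig = [2:1,2]
  P = {0,3,6}:  v_{0} + v_{3} + v_{6} = v_{1}  ⇒ sig = [3:1]
  P = {1,5,10}:  v_{1} + v_{5} + v_{10} = v_{3}  ⇒ sig = [3:1]
  P = {0,5,6,10}:  v_{0} + v_{5} + v_{6} + v_{10} = 0  ⇒ sig = [4:]
  P = {1,3,5,9}:  v_{1} + v_{3} + v_{5} + v_{9} = v_{8}  ⇒ sig = [4:1]

Hence PRS(X_Σ) =
[[2:], [2:], [2:1], [2:1,1], [2:1,1,1], [2:1,1,1], [2:1,1,1,1], [2:1,1,1,1], [2:1,1,2], [2:1,1,2], [2:1,2], [3:1], [3:1], [4:], [4:1]]


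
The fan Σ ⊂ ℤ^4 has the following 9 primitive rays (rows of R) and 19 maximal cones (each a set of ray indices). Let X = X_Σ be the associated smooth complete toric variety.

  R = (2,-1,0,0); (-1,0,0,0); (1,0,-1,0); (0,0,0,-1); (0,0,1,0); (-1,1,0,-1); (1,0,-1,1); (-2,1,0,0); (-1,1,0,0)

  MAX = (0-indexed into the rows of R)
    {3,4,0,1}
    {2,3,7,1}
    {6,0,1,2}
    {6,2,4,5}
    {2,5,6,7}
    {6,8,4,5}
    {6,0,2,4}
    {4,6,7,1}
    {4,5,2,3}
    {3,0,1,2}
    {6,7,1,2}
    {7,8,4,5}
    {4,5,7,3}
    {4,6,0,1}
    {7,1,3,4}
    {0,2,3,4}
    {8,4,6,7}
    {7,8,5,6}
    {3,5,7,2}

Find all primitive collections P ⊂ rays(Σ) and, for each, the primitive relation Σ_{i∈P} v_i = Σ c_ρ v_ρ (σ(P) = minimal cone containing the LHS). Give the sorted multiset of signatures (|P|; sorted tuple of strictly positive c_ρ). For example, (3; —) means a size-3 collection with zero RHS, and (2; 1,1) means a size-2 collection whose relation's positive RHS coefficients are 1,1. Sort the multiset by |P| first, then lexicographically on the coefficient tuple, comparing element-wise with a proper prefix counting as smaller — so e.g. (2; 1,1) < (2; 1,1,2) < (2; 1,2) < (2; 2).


Primitive collections (11):

  • {0,7}:  v_{0} + v_{7} = 0  so sig = (2; —)
  • {1,8}:  v_{1} + v_{8} = v_{7}  so sig = (2; 1)
  • {3,6}:  v_{3} + v_{6} = v_{2}  so sig = (2; 1)
  • {3,8}:  v_{3} + v_{8} = v_{5}  so sig = (2; 1)
  • {0,8}:  v_{0} + v_{8} = v_{2} + v_{4}  so sig = (2; 1,1)
  • {1,5}:  v_{1} + v_{5} = v_{3} + v_{7}  so sig = (2; 1,1)
  • {2,8}:  v_{2} + v_{8} = v_{5} + v_{6}  so sig = (2; 1,1)
  • {0,5}:  v_{0} + v_{5} = v_{2} + v_{3} + v_{4}  so sig = (2; 1,1,1)
  • {1,2,4}:  v_{1} + v_{2} + v_{4} = 0  so sig = (3; —)
  • {2,4,7}:  v_{2} + v_{4} + v_{7} = v_{8}  so sig = (3; 1)
  • {4,5,6,7}:  v_{4} + v_{5} + v_{6} + v_{7} = 2·v_{8}  so sig = (4; 2)

Sorted signature multiset PRS(X):
    (2; —)
    (2; 1)
    (2; 1)
    (2; 1)
    (2; 1,1)
    (2; 1,1)
    (2; 1,1)
    (2; 1,1,1)
    (3; —)
    (3; 1)
    (4; 2)


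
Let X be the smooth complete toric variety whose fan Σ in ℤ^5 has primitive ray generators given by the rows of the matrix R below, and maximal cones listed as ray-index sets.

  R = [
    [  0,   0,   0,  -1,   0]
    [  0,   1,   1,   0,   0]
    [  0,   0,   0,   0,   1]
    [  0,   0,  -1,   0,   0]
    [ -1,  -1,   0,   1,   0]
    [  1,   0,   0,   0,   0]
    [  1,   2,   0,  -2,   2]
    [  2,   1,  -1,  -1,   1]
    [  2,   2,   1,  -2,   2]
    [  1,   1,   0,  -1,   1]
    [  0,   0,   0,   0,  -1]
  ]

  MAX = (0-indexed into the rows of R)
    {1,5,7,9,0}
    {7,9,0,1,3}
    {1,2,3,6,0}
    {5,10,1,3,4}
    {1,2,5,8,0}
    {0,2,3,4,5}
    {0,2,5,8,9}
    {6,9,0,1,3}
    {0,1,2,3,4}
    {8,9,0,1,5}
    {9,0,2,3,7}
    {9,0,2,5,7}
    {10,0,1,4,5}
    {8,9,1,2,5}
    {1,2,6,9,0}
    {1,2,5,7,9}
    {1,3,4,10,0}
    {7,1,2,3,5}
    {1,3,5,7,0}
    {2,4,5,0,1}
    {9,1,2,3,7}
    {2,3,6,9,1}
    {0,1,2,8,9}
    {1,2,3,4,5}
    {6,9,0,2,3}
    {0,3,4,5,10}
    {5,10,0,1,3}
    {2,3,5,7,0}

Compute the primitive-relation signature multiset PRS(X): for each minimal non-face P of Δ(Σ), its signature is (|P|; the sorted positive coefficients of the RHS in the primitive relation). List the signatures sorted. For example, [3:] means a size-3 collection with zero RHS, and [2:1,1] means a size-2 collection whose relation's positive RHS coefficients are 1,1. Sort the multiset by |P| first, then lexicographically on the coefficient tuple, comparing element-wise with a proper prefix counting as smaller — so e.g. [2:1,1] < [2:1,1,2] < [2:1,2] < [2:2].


Δ(Σ) — 11 vertices, 20 min non-faces:

  • {2,10}:  v_{2} + v_{10} = 0 — sig = [2:]
  • {4,9}:  v_{4} + v_{9} = v_{2} — sig = [2:1]
  • {4,7}:  v_{4} + v_{7} = v_{2} + v_{3} + v_{5} — sig = [2:1,1,1]
  • {6,10}:  v_{6} + v_{10} = v_{0} + v_{1} + v_{3} + v_{9} — sig = [2:1,1,1,1]
  • {8,10}:  v_{8} + v_{10} = v_{0} + v_{1} + v_{5} + v_{9} — sig = [2:1,1,1,1]
  • {9,10}:  v_{9} + v_{10} = v_{0} + v_{1} + v_{3} + v_{5} — sig = [2:1,1,1,1]
  • {4,6}:  v_{4} + v_{6} = v_{0} + v_{1} + 2·v_{2} + v_{3} — sig = [2:1,1,1,2]
  • {4,8}:  v_{4} + v_{8} = v_{0} + v_{1} + 2·v_{2} + v_{5} — sig = [2:1,1,1,2]
  • {6,8}:  v_{6} + v_{8} = v_{0} + v_{1} + v_{2} + 3·v_{9} — sig = [2:1,1,1,3]
  • {7,10}:  v_{7} + v_{10} = v_{0} + v_{1} + 2·v_{3} + 2·v_{5} — sig = [2:1,1,2,2]
  • {6,7}:  v_{6} + v_{7} = v_{3} + 3·v_{9} — sig = [2:1,3]
  • {7,8}:  v_{7} + v_{8} = v_{5} + 3·v_{9} — sig = [2:1,3]
  • {3,8}:  v_{3} + v_{8} = 2·v_{9} — sig = [2:2]
  • {5,6}:  v_{5} + v_{6} = 2·v_{9} — sig = [2:2]
  • {3,5,9}:  v_{3} + v_{5} + v_{9} = v_{7} — sig = [3:1]
  • {0,1,2,7}:  v_{0} + v_{1} + v_{2} + v_{7} = 2·v_{9} — sig = [4:2]
  • {0,1,3,4,5}:  v_{0} + v_{1} + v_{3} + v_{4} + v_{5} = 0 — sig = [5:]
  • {0,1,2,3,5}:  v_{0} + v_{1} + v_{2} + v_{3} + v_{5} = v_{9} — sig = [5:1]
  • {0,1,2,3,9}:  v_{0} + v_{1} + v_{2} + v_{3} + v_{9} = v_{6} — sig = [5:1]
  • {0,1,2,5,9}:  v_{0} + v_{1} + v_{2} + v_{5} + v_{9} = v_{8} — sig = [5:1]

Signatures (|P|; sorted positive RHS coefficients), sorted:
    |P|=2: 14 collections, coeffs (), (1), (1,1,1), (1,1,1,1), (1,1,1,1), (1,1,1,1), (1,1,1,2), (1,1,1,2), (1,1,1,3), (1,1,2,2), (1,3), (1,3), (2), (2)
    |P|=3: 1 collection, coeffs (1)
    |P|=4: 1 collection, coeffs (2)
    |P|=5: 4 collections, coeffs (), (1), (1), (1)


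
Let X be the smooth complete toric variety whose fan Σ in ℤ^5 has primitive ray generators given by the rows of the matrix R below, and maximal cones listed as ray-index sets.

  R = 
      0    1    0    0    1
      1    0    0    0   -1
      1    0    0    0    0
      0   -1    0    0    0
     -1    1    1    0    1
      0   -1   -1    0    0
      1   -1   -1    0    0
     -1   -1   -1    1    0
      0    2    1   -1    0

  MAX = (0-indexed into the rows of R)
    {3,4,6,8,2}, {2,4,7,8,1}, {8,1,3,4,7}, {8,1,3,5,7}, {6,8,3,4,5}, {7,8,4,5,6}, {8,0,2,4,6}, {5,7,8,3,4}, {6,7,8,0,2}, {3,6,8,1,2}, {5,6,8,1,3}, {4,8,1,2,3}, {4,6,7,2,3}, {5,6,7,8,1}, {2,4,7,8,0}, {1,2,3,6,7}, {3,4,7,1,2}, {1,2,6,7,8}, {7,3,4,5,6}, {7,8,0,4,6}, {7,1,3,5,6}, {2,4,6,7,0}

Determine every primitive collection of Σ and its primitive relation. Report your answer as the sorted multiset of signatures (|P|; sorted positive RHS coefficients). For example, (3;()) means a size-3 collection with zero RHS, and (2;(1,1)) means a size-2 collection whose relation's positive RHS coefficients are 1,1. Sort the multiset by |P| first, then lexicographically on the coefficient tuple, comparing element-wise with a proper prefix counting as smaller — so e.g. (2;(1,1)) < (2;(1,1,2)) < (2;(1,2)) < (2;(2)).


The 9 primitive collections of Σ (r=9, n=5):

  P={2,5}:  v_{2} + v_{5} = v_{6}  so sig = (2;(1))
  P={0,3}:  v_{0} + v_{3} = v_{4} + v_{6}  so sig = (2;(1,1))
  P={0,5}:  v_{0} + v_{5} = v_{4} + 2·v_{6} + v_{7} + v_{8}  so sig = (2;(1,1,1,2))
  P={0,1}:  v_{0} + v_{1} = 2·v_{2} + v_{7} + v_{8}  so sig = (2;(1,1,2))
  P={1,4,5}:  v_{1} + v_{4} + v_{5} = 0  so sig = (3;())
  P={1,4,6}:  v_{1} + v_{4} + v_{6} = v_{2}  so sig = (3;(1))
  P={2,3,7,8}:  v_{2} + v_{3} + v_{7} + v_{8} = 0  so sig = (4;())
  P={3,6,7,8}:  v_{3} + v_{6} + v_{7} + v_{8} = v_{5}  so sig = (4;(1))
  P={2,4,6,7,8}:  v_{2} + v_{4} + v_{6} + v_{7} + v_{8} = v_{0}  so sig = (5;(1))

Hence PRS(X_Σ) =
[(2;(1)), (2;(1,1)), (2;(1,1,1,2)), (2;(1,1,2)), (3;()), (3;(1)), (4;()), (4;(1)), (5;(1))]


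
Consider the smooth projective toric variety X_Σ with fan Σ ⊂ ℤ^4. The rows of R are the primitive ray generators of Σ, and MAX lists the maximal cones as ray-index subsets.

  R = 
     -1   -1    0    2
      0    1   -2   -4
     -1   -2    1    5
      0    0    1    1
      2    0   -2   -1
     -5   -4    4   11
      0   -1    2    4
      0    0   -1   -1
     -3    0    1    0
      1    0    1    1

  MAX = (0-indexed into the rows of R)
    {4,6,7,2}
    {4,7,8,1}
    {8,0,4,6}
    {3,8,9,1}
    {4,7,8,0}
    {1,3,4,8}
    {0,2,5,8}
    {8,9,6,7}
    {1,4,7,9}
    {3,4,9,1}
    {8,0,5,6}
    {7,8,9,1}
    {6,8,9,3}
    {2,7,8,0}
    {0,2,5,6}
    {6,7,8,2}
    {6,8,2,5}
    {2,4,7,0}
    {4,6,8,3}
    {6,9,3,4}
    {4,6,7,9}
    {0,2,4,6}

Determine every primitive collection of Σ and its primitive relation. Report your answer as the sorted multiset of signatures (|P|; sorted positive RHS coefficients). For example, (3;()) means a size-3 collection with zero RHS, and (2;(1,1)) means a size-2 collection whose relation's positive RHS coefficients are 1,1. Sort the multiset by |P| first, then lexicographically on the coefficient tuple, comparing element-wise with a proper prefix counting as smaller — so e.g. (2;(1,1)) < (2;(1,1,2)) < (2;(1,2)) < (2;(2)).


18 collections generate NE(X_Σ); each relation:

  P={1,6}:  v_{1} + v_{6} = 0  so sig = (2;())
  P={3,7}:  v_{3} + v_{7} = 0  so sig = (2;())
  P={0,9}:  v_{0} + v_{9} = v_{6} + v_{7}  so sig = (2;(1,1))
  P={1,2}:  v_{1} + v_{2} = v_{0} + v_{7}  so sig = (2;(1,1))
  P={2,3}:  v_{2} + v_{3} = v_{0} + v_{6}  so sig = (2;(1,1))
  P={0,1}:  v_{0} + v_{1} = v_{4} + v_{7} + v_{8}  so sig = (2;(1,1,1))
  P={0,3}:  v_{0} + v_{3} = v_{4} + v_{6} + v_{8}  so sig = (2;(1,1,1))
  P={1,5}:  v_{1} + v_{5} = v_{0} + v_{2} + v_{8}  so sig = (2;(1,1,1))
  P={5,9}:  v_{5} + v_{9} = v_{2} + 2·v_{6} + v_{7} + v_{8}  so sig = (2;(1,1,1,2))
  P={5,7}:  v_{5} + v_{7} = 2·v_{2} + v_{8}  so sig = (2;(1,2))
  P={3,5}:  v_{3} + v_{5} = 2·v_{0} + 2·v_{6} + v_{8}  so sig = (2;(1,2,2))
  P={4,5}:  v_{4} + v_{5} = 3·v_{0} + v_{6}  so sig = (2;(1,3))
  P={2,9}:  v_{2} + v_{9} = 2·v_{6} + 2·v_{7}  so sig = (2;(2,2))
  P={4,8,9}:  v_{4} + v_{8} + v_{9} = 0  so sig = (3;())
  P={0,6,7}:  v_{0} + v_{6} + v_{7} = v_{2}  so sig = (3;(1))
  P={2,4,8}:  v_{2} + v_{4} + v_{8} = 2·v_{0}  so sig = (3;(2))
  P={0,2,6,8}:  v_{0} + v_{2} + v_{6} + v_{8} = v_{5}  so sig = (4;(1))
  P={4,6,7,8}:  v_{4} + v_{6} + v_{7} + v_{8} = v_{0}  so sig = (4;(1))

so the primitive-relation signature multiset is
    |P|=2: 13 collections, coeffs (), (), (1,1), (1,1), (1,1), (1,1,1), (1,1,1), (1,1,1), (1,1,1,2), (1,2), (1,2,2), (1,3), (2,2)
    |P|=3: 3 collections, coeffs (), (1), (2)
    |P|=4: 2 collections, coeffs (1), (1)
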